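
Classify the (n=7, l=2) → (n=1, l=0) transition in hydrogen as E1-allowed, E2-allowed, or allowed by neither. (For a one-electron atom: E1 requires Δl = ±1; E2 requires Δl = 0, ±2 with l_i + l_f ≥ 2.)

Δl = 0 − 2 = -2; l_i + l_f = 2.
E1 (Δl = ±1): not satisfied.
E2 (Δl = 0,±2, l_i+l_f ≥ 2): satisfied.

E2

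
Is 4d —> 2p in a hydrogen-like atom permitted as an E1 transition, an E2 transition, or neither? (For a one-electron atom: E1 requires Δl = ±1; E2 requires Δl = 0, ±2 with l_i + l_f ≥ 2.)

E1

Δl = 1 − 2 = -1; l_i + l_f = 3.
E1 (Δl = ±1): satisfied.
E2 (Δl = 0,±2, l_i+l_f ≥ 2): not satisfied.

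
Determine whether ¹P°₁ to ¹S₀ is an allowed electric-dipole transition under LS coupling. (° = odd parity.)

Parity must change: odd → even — ✓.
ΔS = 0: S: 0 → 0 — ✓.
ΔL = 0, ±1 (not L=0↔0): L: 1 → 0, ΔL = -1 — ✓.
ΔJ = 0, ±1 (not J=0↔0): J: 1 → 0, ΔJ = -1 — ✓.
All four E1 rules are satisfied.

allowed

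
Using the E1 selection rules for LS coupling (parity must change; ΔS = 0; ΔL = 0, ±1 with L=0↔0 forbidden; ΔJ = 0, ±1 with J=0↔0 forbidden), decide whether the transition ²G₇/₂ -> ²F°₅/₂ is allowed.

Parity must change: even → odd — satisfied.
ΔS = 0: S: 1/2 → 1/2 — satisfied.
ΔL = 0, ±1 (not L=0↔0): L: 4 → 3, ΔL = -1 — satisfied.
ΔJ = 0, ±1 (not J=0↔0): J: 7/2 → 5/2, ΔJ = -1 — satisfied.
All four E1 rules are satisfied.

allowed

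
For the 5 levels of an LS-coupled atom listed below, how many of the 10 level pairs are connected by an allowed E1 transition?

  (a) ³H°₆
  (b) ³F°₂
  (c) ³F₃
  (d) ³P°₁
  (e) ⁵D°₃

1

(a)–(b): forbidden (parity, ΔL, ΔJ).
(a)–(c): forbidden (ΔL, ΔJ).
(a)–(d): forbidden (parity, ΔL, ΔJ).
(a)–(e): forbidden (parity, ΔS, ΔL, ΔJ).
(b)–(c): allowed.
(b)–(d): forbidden (parity, ΔL).
(b)–(e): forbidden (parity, ΔS).
(c)–(d): forbidden (ΔL, ΔJ).
(c)–(e): forbidden (ΔS).
(d)–(e): forbidden (parity, ΔS, ΔJ).
Allowed pairs: 1 of 10.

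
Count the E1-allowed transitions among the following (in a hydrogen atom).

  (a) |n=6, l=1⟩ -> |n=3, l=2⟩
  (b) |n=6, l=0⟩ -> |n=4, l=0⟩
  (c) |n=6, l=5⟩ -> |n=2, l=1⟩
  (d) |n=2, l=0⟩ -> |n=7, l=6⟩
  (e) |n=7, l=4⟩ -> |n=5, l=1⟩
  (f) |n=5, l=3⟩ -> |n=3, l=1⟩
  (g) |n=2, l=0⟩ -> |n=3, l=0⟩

(a) allowed
(b) forbidden — Δl = +0 (E1 requires Δl = ±1)
(c) forbidden — Δl = -4 (E1 requires Δl = ±1)
(d) forbidden — Δl = +6 (E1 requires Δl = ±1)
(e) forbidden — Δl = -3 (E1 requires Δl = ±1)
(f) forbidden — Δl = -2 (E1 requires Δl = ±1)
(g) forbidden — Δl = +0 (E1 requires Δl = ±1)
Total allowed: 1 of 7.

1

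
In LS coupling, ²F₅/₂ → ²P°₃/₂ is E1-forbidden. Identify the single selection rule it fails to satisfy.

Reading off the term symbols: S 1/2→1/2, L 3→1, J 5/2→3/2, parity even→odd.
ΔJ = 0, ±1 (not J=0↔0): J: 5/2 → 3/2, ΔJ = -1 — ✓.
Parity must change: even → odd — ✓.
ΔL = 0, ±1 (not L=0↔0): L: 3 → 1, ΔL = -2 — ✗.
ΔS = 0: S: 1/2 → 1/2 — ✓.

the ΔL = 0, ±1 rule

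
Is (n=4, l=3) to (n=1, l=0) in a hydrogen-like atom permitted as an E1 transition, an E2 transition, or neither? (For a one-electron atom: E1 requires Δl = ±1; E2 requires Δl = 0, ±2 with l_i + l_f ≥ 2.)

Δl = 0 − 3 = -3; l_i + l_f = 3.
E1 (Δl = ±1): not satisfied.
E2 (Δl = 0,±2, l_i+l_f ≥ 2): not satisfied.

neither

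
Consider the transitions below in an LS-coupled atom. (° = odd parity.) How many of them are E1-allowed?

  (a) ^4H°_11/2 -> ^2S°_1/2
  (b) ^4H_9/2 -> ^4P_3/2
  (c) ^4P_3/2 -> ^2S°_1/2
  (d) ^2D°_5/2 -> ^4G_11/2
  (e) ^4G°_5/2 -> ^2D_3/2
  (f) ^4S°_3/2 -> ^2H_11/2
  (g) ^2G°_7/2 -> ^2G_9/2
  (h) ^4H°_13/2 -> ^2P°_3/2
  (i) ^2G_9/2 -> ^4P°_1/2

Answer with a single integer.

1

(a) forbidden (parity, ΔS, ΔL, ΔJ fail)
(b) forbidden (parity, ΔL, ΔJ fail)
(c) forbidden (ΔS fails)
(d) forbidden (ΔS, ΔL, ΔJ fail)
(e) forbidden (ΔS, ΔL fail)
(f) forbidden (ΔS, ΔL, ΔJ fail)
(g) allowed
(h) forbidden (parity, ΔS, ΔL, ΔJ fail)
(i) forbidden (ΔS, ΔL, ΔJ fail)
Total allowed: 1 of 9.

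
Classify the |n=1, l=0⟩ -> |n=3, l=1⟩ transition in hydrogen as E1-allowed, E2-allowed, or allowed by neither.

Δl = 1 − 0 = +1; l_i + l_f = 1.
E1 (Δl = ±1): satisfied.
E2 (Δl = 0,±2, l_i+l_f ≥ 2): not satisfied.

E1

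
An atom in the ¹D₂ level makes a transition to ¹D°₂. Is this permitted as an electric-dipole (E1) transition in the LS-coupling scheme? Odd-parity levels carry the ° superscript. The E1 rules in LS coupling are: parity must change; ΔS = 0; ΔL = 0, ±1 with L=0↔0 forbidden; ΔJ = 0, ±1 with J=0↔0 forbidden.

Reading off the term symbols: S 0→0, L 2→2, J 2→2, parity even→odd.
Parity must change: even → odd — passes.
ΔS = 0: S: 0 → 0 — passes.
ΔL = 0, ±1 (not L=0↔0): L: 2 → 2, ΔL = +0 — passes.
ΔJ = 0, ±1 (not J=0↔0): J: 2 → 2, ΔJ = +0 — passes.
All four E1 rules are satisfied.

allowed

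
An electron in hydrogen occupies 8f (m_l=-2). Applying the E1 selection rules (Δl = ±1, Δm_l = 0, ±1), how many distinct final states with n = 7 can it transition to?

E1 requires Δl = ±1, so l_f ∈ {2, 4}; with 0 ≤ l_f ≤ n_f−1 = 6, the allowed l_f values are {2, 4}.
For l_f = 2: m_f ∈ {m_i−1, m_i, m_i+1} ∩ [−2, 2] = {-2, -1} → 2 states.
For l_f = 4: m_f ∈ {m_i−1, m_i, m_i+1} ∩ [−4, 4] = {-3, -2, -1} → 3 states.
Total: 5.

5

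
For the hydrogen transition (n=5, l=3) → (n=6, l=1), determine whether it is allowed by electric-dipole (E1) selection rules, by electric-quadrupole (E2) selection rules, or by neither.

E2

Δl = 1 − 3 = -2; l_i + l_f = 4.
E1 (Δl = ±1): not satisfied.
E2 (Δl = 0,±2, l_i+l_f ≥ 2): satisfied.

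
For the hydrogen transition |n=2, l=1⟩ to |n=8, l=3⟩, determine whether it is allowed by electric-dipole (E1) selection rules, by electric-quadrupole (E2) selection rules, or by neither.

E2

Δl = 3 − 1 = +2; l_i + l_f = 4.
E1 (Δl = ±1): not satisfied.
E2 (Δl = 0,±2, l_i+l_f ≥ 2): satisfied.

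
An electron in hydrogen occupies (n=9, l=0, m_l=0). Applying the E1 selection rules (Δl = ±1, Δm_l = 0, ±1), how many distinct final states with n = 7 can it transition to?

3

E1 requires Δl = ±1, so l_f ∈ {-1, 1}; with 0 ≤ l_f ≤ n_f−1 = 6, the allowed l_f values are {1}.
For l_f = 1: m_f ∈ {m_i−1, m_i, m_i+1} ∩ [−1, 1] = {-1, 0, 1} → 3 states.
Total: 3.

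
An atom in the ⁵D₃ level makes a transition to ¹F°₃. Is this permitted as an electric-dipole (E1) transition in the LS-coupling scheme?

Parity must change: even → odd — satisfied.
ΔS = 0: S: 2 → 0 — violated.
ΔJ = 0, ±1 (not J=0↔0): J: 3 → 3, ΔJ = +0 — satisfied.
ΔL = 0, ±1 (not L=0↔0): L: 2 → 3, ΔL = +1 — satisfied.
Rule(s) violated: ΔS.

forbidden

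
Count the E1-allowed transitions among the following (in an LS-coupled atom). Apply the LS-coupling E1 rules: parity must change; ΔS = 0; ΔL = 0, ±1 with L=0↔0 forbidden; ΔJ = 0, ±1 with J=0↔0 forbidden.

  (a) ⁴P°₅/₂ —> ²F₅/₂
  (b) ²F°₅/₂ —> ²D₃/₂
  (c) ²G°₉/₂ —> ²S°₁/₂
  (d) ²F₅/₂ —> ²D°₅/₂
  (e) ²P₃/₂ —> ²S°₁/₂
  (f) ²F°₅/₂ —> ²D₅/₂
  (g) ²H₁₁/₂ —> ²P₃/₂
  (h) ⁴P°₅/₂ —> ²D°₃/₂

(a) forbidden (ΔS, ΔL fail)
(b) allowed
(c) forbidden (parity, ΔL, ΔJ fail)
(d) allowed
(e) allowed
(f) allowed
(g) forbidden (parity, ΔL, ΔJ fail)
(h) forbidden (parity, ΔS fail)
Total allowed: 4 of 8.

4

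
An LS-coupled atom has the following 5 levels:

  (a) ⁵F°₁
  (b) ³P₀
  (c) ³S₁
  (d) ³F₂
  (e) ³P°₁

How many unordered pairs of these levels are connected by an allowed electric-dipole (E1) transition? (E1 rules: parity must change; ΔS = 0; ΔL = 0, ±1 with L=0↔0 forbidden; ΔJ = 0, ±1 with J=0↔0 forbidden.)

(a)–(b): forbidden (ΔS, ΔL).
(a)–(c): forbidden (ΔS, ΔL).
(a)–(d): forbidden (ΔS).
(a)–(e): forbidden (parity, ΔS, ΔL).
(b)–(c): forbidden (parity).
(b)–(d): forbidden (parity, ΔL, ΔJ).
(b)–(e): allowed.
(c)–(d): forbidden (parity, ΔL).
(c)–(e): allowed.
(d)–(e): forbidden (ΔL).
Allowed pairs: 2 of 10.

2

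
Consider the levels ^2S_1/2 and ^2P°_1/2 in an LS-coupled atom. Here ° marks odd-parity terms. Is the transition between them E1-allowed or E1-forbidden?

allowed

Initial level: S=1/2, L=0, J=1/2, parity even. Final level: S=1/2, L=1, J=1/2, parity odd.
Parity must change: even → odd — ✓.
ΔS = 0: S: 1/2 → 1/2 — ✓.
ΔL = 0, ±1 (not L=0↔0): L: 0 → 1, ΔL = +1 — ✓.
ΔJ = 0, ±1 (not J=0↔0): J: 1/2 → 1/2, ΔJ = +0 — ✓.
All four E1 rules are satisfied.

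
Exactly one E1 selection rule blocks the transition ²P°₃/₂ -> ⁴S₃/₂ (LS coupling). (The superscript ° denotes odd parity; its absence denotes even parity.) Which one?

ΔJ = 0, ±1 (not J=0↔0): J: 3/2 → 3/2, ΔJ = +0 — ✓.
ΔL = 0, ±1 (not L=0↔0): L: 1 → 0, ΔL = -1 — ✓.
ΔS = 0: S: 1/2 → 3/2 — ✗.
Parity must change: odd → even — ✓.

the ΔS = 0 rule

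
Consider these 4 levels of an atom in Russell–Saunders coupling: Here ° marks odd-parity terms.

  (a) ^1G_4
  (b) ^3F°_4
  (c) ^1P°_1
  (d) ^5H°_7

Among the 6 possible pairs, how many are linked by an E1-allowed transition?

(a)–(b): forbidden (ΔS).
(a)–(c): forbidden (ΔL, ΔJ).
(a)–(d): forbidden (ΔS, ΔJ).
(b)–(c): forbidden (parity, ΔS, ΔL, ΔJ).
(b)–(d): forbidden (parity, ΔS, ΔL, ΔJ).
(c)–(d): forbidden (parity, ΔS, ΔL, ΔJ).
Allowed pairs: 0 of 6.

0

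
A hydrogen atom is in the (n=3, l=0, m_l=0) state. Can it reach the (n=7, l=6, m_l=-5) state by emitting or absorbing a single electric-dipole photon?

forbidden

Initial l = 0, final l = 6, so Δl = +6. E1 requires Δl = ±1: fails.
Δm_l = -5 − (0) = -5. E1 requires Δm_l = 0, ±1: fails.
The transition is electric-dipole forbidden.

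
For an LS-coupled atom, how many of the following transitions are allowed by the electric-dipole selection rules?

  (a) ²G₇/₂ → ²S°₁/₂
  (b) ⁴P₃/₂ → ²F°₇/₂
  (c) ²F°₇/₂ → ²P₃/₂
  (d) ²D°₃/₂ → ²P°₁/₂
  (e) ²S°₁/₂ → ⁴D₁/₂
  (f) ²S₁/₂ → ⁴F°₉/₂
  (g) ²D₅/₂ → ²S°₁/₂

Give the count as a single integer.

(a) forbidden (ΔL, ΔJ fail)
(b) forbidden (ΔS, ΔL, ΔJ fail)
(c) forbidden (ΔL, ΔJ fail)
(d) forbidden (parity fails)
(e) forbidden (ΔS, ΔL fail)
(f) forbidden (ΔS, ΔL, ΔJ fail)
(g) forbidden (ΔL, ΔJ fail)
Total allowed: 0 of 7.

0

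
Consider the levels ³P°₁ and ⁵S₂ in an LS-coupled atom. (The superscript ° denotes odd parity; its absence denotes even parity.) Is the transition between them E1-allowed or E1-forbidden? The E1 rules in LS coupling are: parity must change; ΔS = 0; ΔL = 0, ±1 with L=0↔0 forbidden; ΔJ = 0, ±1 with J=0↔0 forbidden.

Reading off the term symbols: S 1→2, L 1→0, J 1→2, parity odd→even.
Parity must change: odd → even — satisfied.
ΔS = 0: S: 1 → 2 — violated.
ΔL = 0, ±1 (not L=0↔0): L: 1 → 0, ΔL = -1 — satisfied.
ΔJ = 0, ±1 (not J=0↔0): J: 1 → 2, ΔJ = +1 — satisfied.
Rule(s) violated: ΔS.

forbidden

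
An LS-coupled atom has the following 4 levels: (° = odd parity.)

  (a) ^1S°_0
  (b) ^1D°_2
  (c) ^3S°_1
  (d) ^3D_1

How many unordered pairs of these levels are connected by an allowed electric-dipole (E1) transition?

(a)–(b): forbidden (parity, ΔL, ΔJ).
(a)–(c): forbidden (parity, ΔS, ΔL).
(a)–(d): forbidden (ΔS, ΔL).
(b)–(c): forbidden (parity, ΔS, ΔL).
(b)–(d): forbidden (ΔS).
(c)–(d): forbidden (ΔL).
Allowed pairs: 0 of 6.

0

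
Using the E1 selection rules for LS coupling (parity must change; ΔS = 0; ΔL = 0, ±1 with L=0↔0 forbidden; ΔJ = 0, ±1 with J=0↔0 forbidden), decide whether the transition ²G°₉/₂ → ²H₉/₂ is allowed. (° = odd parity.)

allowed

Initial level: S=1/2, L=4, J=9/2, parity odd. Final level: S=1/2, L=5, J=9/2, parity even.
Parity must change: odd → even — satisfied.
ΔS = 0: S: 1/2 → 1/2 — satisfied.
ΔL = 0, ±1 (not L=0↔0): L: 4 → 5, ΔL = +1 — satisfied.
ΔJ = 0, ±1 (not J=0↔0): J: 9/2 → 9/2, ΔJ = +0 — satisfied.
All four E1 rules are satisfied.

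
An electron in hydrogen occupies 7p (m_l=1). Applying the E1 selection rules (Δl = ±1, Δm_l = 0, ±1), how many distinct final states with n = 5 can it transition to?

E1 requires Δl = ±1, so l_f ∈ {0, 2}; with 0 ≤ l_f ≤ n_f−1 = 4, the allowed l_f values are {0, 2}.
For l_f = 0: m_f ∈ {m_i−1, m_i, m_i+1} ∩ [−0, 0] = {0} → 1 state.
For l_f = 2: m_f ∈ {m_i−1, m_i, m_i+1} ∩ [−2, 2] = {0, 1, 2} → 3 states.
Total: 4.

4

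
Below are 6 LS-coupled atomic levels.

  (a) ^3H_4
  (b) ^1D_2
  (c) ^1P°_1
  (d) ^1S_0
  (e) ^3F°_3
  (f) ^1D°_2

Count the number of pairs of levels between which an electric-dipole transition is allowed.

(a)–(b): forbidden (parity, ΔS, ΔL, ΔJ).
(a)–(c): forbidden (ΔS, ΔL, ΔJ).
(a)–(d): forbidden (parity, ΔS, ΔL, ΔJ).
(a)–(e): forbidden (ΔL).
(a)–(f): forbidden (ΔS, ΔL, ΔJ).
(b)–(c): allowed.
(b)–(d): forbidden (parity, ΔL, ΔJ).
(b)–(e): forbidden (ΔS).
(b)–(f): allowed.
(c)–(d): allowed.
(c)–(e): forbidden (parity, ΔS, ΔL, ΔJ).
(c)–(f): forbidden (parity).
(d)–(e): forbidden (ΔS, ΔL, ΔJ).
(d)–(f): forbidden (ΔL, ΔJ).
(e)–(f): forbidden (parity, ΔS).
Allowed pairs: 3 of 15.

3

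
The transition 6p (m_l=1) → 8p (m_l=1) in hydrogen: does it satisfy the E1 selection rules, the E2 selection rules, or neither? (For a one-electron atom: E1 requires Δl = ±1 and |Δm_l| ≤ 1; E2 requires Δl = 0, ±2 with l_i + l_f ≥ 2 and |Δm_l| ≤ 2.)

Δl = 1 − 1 = +0; l_i + l_f = 2.
Δm_l = +0.
E1 (Δl = ±1, |Δm_l| ≤ 1): not satisfied.
E2 (Δl = 0,±2, l_i+l_f ≥ 2, |Δm_l| ≤ 2): satisfied.

E2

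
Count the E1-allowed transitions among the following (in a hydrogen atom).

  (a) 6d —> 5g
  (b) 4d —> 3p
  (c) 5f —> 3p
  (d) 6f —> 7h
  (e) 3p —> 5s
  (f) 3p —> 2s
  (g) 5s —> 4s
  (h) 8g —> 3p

3

(a) forbidden — Δl = +2 (E1 requires Δl = ±1)
(b) allowed
(c) forbidden — Δl = -2 (E1 requires Δl = ±1)
(d) forbidden — Δl = +2 (E1 requires Δl = ±1)
(e) allowed
(f) allowed
(g) forbidden — Δl = +0 (E1 requires Δl = ±1)
(h) forbidden — Δl = -3 (E1 requires Δl = ±1)
Total allowed: 3 of 8.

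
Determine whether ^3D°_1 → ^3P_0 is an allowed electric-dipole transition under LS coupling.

Initial level: S=1, L=2, J=1, parity odd. Final level: S=1, L=1, J=0, parity even.
Parity must change: odd → even — ok.
ΔS = 0: S: 1 → 1 — ok.
ΔL = 0, ±1 (not L=0↔0): L: 2 → 1, ΔL = -1 — ok.
ΔJ = 0, ±1 (not J=0↔0): J: 1 → 0, ΔJ = -1 — ok.
All four E1 rules are satisfied.

allowed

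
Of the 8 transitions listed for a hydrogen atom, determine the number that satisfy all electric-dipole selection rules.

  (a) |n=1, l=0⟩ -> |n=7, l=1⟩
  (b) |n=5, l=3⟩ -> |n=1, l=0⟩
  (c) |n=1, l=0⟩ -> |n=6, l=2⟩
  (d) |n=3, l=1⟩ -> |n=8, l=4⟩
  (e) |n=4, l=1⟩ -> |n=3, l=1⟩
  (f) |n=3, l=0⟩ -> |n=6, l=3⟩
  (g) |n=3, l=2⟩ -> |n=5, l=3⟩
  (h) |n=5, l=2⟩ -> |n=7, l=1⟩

(a) allowed
(b) forbidden — Δl = -3 (E1 requires Δl = ±1)
(c) forbidden — Δl = +2 (E1 requires Δl = ±1)
(d) forbidden — Δl = +3 (E1 requires Δl = ±1)
(e) forbidden — Δl = +0 (E1 requires Δl = ±1)
(f) forbidden — Δl = +3 (E1 requires Δl = ±1)
(g) allowed
(h) allowed
Total allowed: 3 of 8.

3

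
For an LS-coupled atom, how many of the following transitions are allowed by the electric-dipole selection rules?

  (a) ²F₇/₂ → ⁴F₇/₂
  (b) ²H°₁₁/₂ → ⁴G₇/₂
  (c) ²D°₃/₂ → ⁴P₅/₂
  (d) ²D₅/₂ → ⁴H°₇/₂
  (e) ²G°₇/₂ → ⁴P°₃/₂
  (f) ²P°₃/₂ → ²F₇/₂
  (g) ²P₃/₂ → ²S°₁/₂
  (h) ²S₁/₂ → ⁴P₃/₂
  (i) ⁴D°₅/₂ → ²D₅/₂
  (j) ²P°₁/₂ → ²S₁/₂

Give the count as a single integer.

2

(a) forbidden (parity, ΔS fail)
(b) forbidden (ΔS, ΔJ fail)
(c) forbidden (ΔS fails)
(d) forbidden (ΔS, ΔL fail)
(e) forbidden (parity, ΔS, ΔL, ΔJ fail)
(f) forbidden (ΔL, ΔJ fail)
(g) allowed
(h) forbidden (parity, ΔS fail)
(i) forbidden (ΔS fails)
(j) allowed
Total allowed: 2 of 10.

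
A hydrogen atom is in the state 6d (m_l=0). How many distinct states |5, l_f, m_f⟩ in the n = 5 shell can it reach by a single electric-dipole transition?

E1 requires Δl = ±1, so l_f ∈ {1, 3}; with 0 ≤ l_f ≤ n_f−1 = 4, the allowed l_f values are {1, 3}.
For l_f = 1: m_f ∈ {m_i−1, m_i, m_i+1} ∩ [−1, 1] = {-1, 0, 1} → 3 states.
For l_f = 3: m_f ∈ {m_i−1, m_i, m_i+1} ∩ [−3, 3] = {-1, 0, 1} → 3 states.
Total: 6.

6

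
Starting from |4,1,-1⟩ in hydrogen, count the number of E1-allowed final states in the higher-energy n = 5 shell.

4

E1 requires Δl = ±1, so l_f ∈ {0, 2}; with 0 ≤ l_f ≤ n_f−1 = 4, the allowed l_f values are {0, 2}.
For l_f = 0: m_f ∈ {m_i−1, m_i, m_i+1} ∩ [−0, 0] = {0} → 1 state.
For l_f = 2: m_f ∈ {m_i−1, m_i, m_i+1} ∩ [−2, 2] = {-2, -1, 0} → 3 states.
Total: 4.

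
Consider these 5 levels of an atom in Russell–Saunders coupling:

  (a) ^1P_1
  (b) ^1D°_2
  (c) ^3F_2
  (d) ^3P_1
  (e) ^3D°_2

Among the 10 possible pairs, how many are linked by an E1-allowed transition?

(a)–(b): allowed.
(a)–(c): forbidden (parity, ΔS, ΔL).
(a)–(d): forbidden (parity, ΔS).
(a)–(e): forbidden (ΔS).
(b)–(c): forbidden (ΔS).
(b)–(d): forbidden (ΔS).
(b)–(e): forbidden (parity, ΔS).
(c)–(d): forbidden (parity, ΔL).
(c)–(e): allowed.
(d)–(e): allowed.
Allowed pairs: 3 of 10.

3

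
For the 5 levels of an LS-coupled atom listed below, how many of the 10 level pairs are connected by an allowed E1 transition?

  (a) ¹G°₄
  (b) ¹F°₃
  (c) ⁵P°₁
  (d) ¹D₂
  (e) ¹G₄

3

(a)–(b): forbidden (parity).
(a)–(c): forbidden (parity, ΔS, ΔL, ΔJ).
(a)–(d): forbidden (ΔL, ΔJ).
(a)–(e): allowed.
(b)–(c): forbidden (parity, ΔS, ΔL, ΔJ).
(b)–(d): allowed.
(b)–(e): allowed.
(c)–(d): forbidden (ΔS).
(c)–(e): forbidden (ΔS, ΔL, ΔJ).
(d)–(e): forbidden (parity, ΔL, ΔJ).
Allowed pairs: 3 of 10.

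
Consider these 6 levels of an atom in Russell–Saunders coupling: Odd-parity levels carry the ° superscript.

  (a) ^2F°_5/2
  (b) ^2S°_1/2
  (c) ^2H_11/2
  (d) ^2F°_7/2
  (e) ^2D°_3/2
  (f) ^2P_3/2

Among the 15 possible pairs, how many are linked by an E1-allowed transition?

(a)–(b): forbidden (parity, ΔL, ΔJ).
(a)–(c): forbidden (ΔL, ΔJ).
(a)–(d): forbidden (parity).
(a)–(e): forbidden (parity).
(a)–(f): forbidden (ΔL).
(b)–(c): forbidden (ΔL, ΔJ).
(b)–(d): forbidden (parity, ΔL, ΔJ).
(b)–(e): forbidden (parity, ΔL).
(b)–(f): allowed.
(c)–(d): forbidden (ΔL, ΔJ).
(c)–(e): forbidden (ΔL, ΔJ).
(c)–(f): forbidden (parity, ΔL, ΔJ).
(d)–(e): forbidden (parity, ΔJ).
(d)–(f): forbidden (ΔL, ΔJ).
(e)–(f): allowed.
Allowed pairs: 2 of 15.

2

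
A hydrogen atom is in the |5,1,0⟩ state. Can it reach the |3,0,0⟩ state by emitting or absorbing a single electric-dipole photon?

Δl = 0 − 1 = -1; the E1 rule Δl = ±1 is passes.
m_l: 0 → 0 (Δm_l = +0). |Δm_l| ≤ 1 passes.
All E1 selection rules are satisfied.

allowed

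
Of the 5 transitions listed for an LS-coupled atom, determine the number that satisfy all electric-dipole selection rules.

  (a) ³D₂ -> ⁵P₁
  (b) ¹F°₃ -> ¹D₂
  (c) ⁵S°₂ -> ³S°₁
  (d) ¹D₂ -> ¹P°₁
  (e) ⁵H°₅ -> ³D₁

(a) forbidden (parity, ΔS fail)
(b) allowed
(c) forbidden (parity, ΔS, ΔL fail)
(d) allowed
(e) forbidden (ΔS, ΔL, ΔJ fail)
Total allowed: 2 of 5.

2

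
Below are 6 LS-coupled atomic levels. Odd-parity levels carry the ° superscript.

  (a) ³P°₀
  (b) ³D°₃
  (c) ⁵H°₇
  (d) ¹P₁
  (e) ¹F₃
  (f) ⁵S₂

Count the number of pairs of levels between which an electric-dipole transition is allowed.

(a)–(b): forbidden (parity, ΔJ).
(a)–(c): forbidden (parity, ΔS, ΔL, ΔJ).
(a)–(d): forbidden (ΔS).
(a)–(e): forbidden (ΔS, ΔL, ΔJ).
(a)–(f): forbidden (ΔS, ΔJ).
(b)–(c): forbidden (parity, ΔS, ΔL, ΔJ).
(b)–(d): forbidden (ΔS, ΔJ).
(b)–(e): forbidden (ΔS).
(b)–(f): forbidden (ΔS, ΔL).
(c)–(d): forbidden (ΔS, ΔL, ΔJ).
(c)–(e): forbidden (ΔS, ΔL, ΔJ).
(c)–(f): forbidden (ΔL, ΔJ).
(d)–(e): forbidden (parity, ΔL, ΔJ).
(d)–(f): forbidden (parity, ΔS).
(e)–(f): forbidden (parity, ΔS, ΔL).
Allowed pairs: 0 of 15.

0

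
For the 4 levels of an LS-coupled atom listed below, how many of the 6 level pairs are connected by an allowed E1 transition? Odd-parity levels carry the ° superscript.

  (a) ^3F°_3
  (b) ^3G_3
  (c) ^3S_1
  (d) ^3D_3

(a)–(b): allowed.
(a)–(c): forbidden (ΔL, ΔJ).
(a)–(d): allowed.
(b)–(c): forbidden (parity, ΔL, ΔJ).
(b)–(d): forbidden (parity, ΔL).
(c)–(d): forbidden (parity, ΔL, ΔJ).
Allowed pairs: 2 of 6.

2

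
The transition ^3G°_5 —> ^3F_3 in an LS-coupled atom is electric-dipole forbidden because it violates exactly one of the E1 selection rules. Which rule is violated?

the ΔJ = 0, ±1 rule

Parity must change: odd → even — ✓.
ΔS = 0: S: 1 → 1 — ✓.
ΔL = 0, ±1 (not L=0↔0): L: 4 → 3, ΔL = -1 — ✓.
ΔJ = 0, ±1 (not J=0↔0): J: 5 → 3, ΔJ = -2 — ✗.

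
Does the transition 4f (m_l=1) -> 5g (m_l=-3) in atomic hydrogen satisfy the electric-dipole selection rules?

forbidden

l: 3 → 4 (Δl = +1). Δl = ±1 satisfied.
m_l: 1 → -3 (Δm_l = -4). |Δm_l| ≤ 1 violated.
The transition is electric-dipole forbidden.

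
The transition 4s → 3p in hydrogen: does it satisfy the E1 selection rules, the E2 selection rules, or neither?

Δl = 1 − 0 = +1; l_i + l_f = 1.
E1 (Δl = ±1): satisfied.
E2 (Δl = 0,±2, l_i+l_f ≥ 2): not satisfied.

E1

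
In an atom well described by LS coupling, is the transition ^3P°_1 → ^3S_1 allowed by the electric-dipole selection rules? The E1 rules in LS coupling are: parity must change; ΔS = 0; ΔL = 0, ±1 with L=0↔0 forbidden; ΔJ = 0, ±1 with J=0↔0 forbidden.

allowed

Initial level: S=1, L=1, J=1, parity odd. Final level: S=1, L=0, J=1, parity even.
ΔJ = 0, ±1 (not J=0↔0): J: 1 → 1, ΔJ = +0 — satisfied.
ΔS = 0: S: 1 → 1 — satisfied.
ΔL = 0, ±1 (not L=0↔0): L: 1 → 0, ΔL = -1 — satisfied.
Parity must change: odd → even — satisfied.
All four E1 rules are satisfied.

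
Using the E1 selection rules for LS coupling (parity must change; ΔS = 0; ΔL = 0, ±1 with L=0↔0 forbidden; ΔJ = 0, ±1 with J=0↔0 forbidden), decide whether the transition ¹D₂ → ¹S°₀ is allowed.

forbidden

Parity must change: even → odd — passes.
ΔS = 0: S: 0 → 0 — passes.
ΔL = 0, ±1 (not L=0↔0): L: 2 → 0, ΔL = -2 — fails.
ΔJ = 0, ±1 (not J=0↔0): J: 2 → 0, ΔJ = -2 — fails.
Rule(s) violated: ΔL, ΔJ.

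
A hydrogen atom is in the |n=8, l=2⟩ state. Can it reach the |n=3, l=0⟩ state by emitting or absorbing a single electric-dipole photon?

forbidden

l: 2 → 0 (Δl = -2). Δl = ±1 fails.
The transition is electric-dipole forbidden.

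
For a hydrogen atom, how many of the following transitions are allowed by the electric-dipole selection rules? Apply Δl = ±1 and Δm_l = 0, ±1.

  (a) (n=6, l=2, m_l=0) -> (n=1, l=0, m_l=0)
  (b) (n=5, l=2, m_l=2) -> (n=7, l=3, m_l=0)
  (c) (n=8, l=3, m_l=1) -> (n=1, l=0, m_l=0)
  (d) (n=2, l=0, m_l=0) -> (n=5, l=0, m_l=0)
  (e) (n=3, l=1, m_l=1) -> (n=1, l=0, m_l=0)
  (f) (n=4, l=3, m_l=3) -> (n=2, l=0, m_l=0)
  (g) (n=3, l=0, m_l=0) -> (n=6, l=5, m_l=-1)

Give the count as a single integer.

1

(a) forbidden — Δl = -2 (E1 requires Δl = ±1)
(b) forbidden — Δm_l = -2 (E1 requires Δm_l = 0, ±1)
(c) forbidden — Δl = -3 (E1 requires Δl = ±1)
(d) forbidden — Δl = +0 (E1 requires Δl = ±1)
(e) allowed
(f) forbidden — Δl = -3 (E1 requires Δl = ±1); Δm_l = -3 (E1 requires Δm_l = 0, ±1)
(g) forbidden — Δl = +5 (E1 requires Δl = ±1)
Total allowed: 1 of 7.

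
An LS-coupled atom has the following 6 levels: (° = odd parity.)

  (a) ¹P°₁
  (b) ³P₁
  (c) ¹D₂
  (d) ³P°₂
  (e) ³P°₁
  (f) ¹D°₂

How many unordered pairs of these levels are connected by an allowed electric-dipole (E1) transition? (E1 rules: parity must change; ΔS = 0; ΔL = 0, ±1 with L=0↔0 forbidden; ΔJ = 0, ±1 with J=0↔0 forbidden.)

(a)–(b): forbidden (ΔS).
(a)–(c): allowed.
(a)–(d): forbidden (parity, ΔS).
(a)–(e): forbidden (parity, ΔS).
(a)–(f): forbidden (parity).
(b)–(c): forbidden (parity, ΔS).
(b)–(d): allowed.
(b)–(e): allowed.
(b)–(f): forbidden (ΔS).
(c)–(d): forbidden (ΔS).
(c)–(e): forbidden (ΔS).
(c)–(f): allowed.
(d)–(e): forbidden (parity).
(d)–(f): forbidden (parity, ΔS).
(e)–(f): forbidden (parity, ΔS).
Allowed pairs: 4 of 15.

4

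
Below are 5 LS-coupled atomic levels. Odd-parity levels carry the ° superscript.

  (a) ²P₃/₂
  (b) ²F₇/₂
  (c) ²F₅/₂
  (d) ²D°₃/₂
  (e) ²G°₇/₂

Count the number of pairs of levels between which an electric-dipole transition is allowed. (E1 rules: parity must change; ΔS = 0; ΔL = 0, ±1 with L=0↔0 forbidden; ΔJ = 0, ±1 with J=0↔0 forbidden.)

4

(a)–(b): forbidden (parity, ΔL, ΔJ).
(a)–(c): forbidden (parity, ΔL).
(a)–(d): allowed.
(a)–(e): forbidden (ΔL, ΔJ).
(b)–(c): forbidden (parity).
(b)–(d): forbidden (ΔJ).
(b)–(e): allowed.
(c)–(d): allowed.
(c)–(e): allowed.
(d)–(e): forbidden (parity, ΔL, ΔJ).
Allowed pairs: 4 of 10.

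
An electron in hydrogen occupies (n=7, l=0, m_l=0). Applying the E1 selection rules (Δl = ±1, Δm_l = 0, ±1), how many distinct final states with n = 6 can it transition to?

E1 requires Δl = ±1, so l_f ∈ {-1, 1}; with 0 ≤ l_f ≤ n_f−1 = 5, the allowed l_f values are {1}.
For l_f = 1: m_f ∈ {m_i−1, m_i, m_i+1} ∩ [−1, 1] = {-1, 0, 1} → 3 states.
Total: 3.

3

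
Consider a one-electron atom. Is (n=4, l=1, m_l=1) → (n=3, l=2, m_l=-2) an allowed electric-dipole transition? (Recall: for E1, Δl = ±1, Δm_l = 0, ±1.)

forbidden

l: 1 → 2 (Δl = +1). Δl = ±1 ok.
Δm_l = -2 − (1) = -3. E1 requires Δm_l = 0, ±1: fails.
The transition is electric-dipole forbidden.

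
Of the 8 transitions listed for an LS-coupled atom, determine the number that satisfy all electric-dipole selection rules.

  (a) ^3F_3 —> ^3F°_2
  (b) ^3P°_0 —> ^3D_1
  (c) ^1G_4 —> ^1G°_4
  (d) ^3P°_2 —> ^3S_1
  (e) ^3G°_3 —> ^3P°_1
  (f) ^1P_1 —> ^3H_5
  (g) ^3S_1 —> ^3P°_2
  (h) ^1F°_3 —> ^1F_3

(a) allowed
(b) allowed
(c) allowed
(d) allowed
(e) forbidden (parity, ΔL, ΔJ fail)
(f) forbidden (parity, ΔS, ΔL, ΔJ fail)
(g) allowed
(h) allowed
Total allowed: 6 of 8.

6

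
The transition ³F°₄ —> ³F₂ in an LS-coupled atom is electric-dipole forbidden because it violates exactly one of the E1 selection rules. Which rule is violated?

the ΔJ = 0, ±1 rule

Parity must change: odd → even — passes.
ΔS = 0: S: 1 → 1 — passes.
ΔL = 0, ±1 (not L=0↔0): L: 3 → 3, ΔL = +0 — passes.
ΔJ = 0, ±1 (not J=0↔0): J: 4 → 2, ΔJ = -2 — fails.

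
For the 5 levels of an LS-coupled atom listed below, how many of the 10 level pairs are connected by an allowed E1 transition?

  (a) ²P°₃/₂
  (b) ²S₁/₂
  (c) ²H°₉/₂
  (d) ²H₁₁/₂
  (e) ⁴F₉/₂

(a)–(b): allowed.
(a)–(c): forbidden (parity, ΔL, ΔJ).
(a)–(d): forbidden (ΔL, ΔJ).
(a)–(e): forbidden (ΔS, ΔL, ΔJ).
(b)–(c): forbidden (ΔL, ΔJ).
(b)–(d): forbidden (parity, ΔL, ΔJ).
(b)–(e): forbidden (parity, ΔS, ΔL, ΔJ).
(c)–(d): allowed.
(c)–(e): forbidden (ΔS, ΔL).
(d)–(e): forbidden (parity, ΔS, ΔL).
Allowed pairs: 2 of 10.

2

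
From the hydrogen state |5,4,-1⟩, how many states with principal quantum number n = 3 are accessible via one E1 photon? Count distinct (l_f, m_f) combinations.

E1 requires l_f ∈ {3, 5}, but neither lies in [0, 2], so no final state is reachable.
Total: 0.

0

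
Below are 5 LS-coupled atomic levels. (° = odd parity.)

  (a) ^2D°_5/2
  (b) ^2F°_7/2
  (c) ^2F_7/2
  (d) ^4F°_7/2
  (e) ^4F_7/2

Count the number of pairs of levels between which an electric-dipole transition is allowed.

3

(a)–(b): forbidden (parity).
(a)–(c): allowed.
(a)–(d): forbidden (parity, ΔS).
(a)–(e): forbidden (ΔS).
(b)–(c): allowed.
(b)–(d): forbidden (parity, ΔS).
(b)–(e): forbidden (ΔS).
(c)–(d): forbidden (ΔS).
(c)–(e): forbidden (parity, ΔS).
(d)–(e): allowed.
Allowed pairs: 3 of 10.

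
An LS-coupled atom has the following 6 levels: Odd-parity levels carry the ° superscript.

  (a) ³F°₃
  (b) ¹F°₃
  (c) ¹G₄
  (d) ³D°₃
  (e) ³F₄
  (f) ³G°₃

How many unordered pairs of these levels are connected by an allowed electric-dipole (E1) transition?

4

(a)–(b): forbidden (parity, ΔS).
(a)–(c): forbidden (ΔS).
(a)–(d): forbidden (parity).
(a)–(e): allowed.
(a)–(f): forbidden (parity).
(b)–(c): allowed.
(b)–(d): forbidden (parity, ΔS).
(b)–(e): forbidden (ΔS).
(b)–(f): forbidden (parity, ΔS).
(c)–(d): forbidden (ΔS, ΔL).
(c)–(e): forbidden (parity, ΔS).
(c)–(f): forbidden (ΔS).
(d)–(e): allowed.
(d)–(f): forbidden (parity, ΔL).
(e)–(f): allowed.
Allowed pairs: 4 of 15.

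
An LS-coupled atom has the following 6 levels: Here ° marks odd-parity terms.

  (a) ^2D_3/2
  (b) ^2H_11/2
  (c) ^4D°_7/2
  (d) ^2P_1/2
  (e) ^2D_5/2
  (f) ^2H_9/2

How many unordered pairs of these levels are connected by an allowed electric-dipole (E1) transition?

0

(a)–(b): forbidden (parity, ΔL, ΔJ).
(a)–(c): forbidden (ΔS, ΔJ).
(a)–(d): forbidden (parity).
(a)–(e): forbidden (parity).
(a)–(f): forbidden (parity, ΔL, ΔJ).
(b)–(c): forbidden (ΔS, ΔL, ΔJ).
(b)–(d): forbidden (parity, ΔL, ΔJ).
(b)–(e): forbidden (parity, ΔL, ΔJ).
(b)–(f): forbidden (parity).
(c)–(d): forbidden (ΔS, ΔJ).
(c)–(e): forbidden (ΔS).
(c)–(f): forbidden (ΔS, ΔL).
(d)–(e): forbidden (parity, ΔJ).
(d)–(f): forbidden (parity, ΔL, ΔJ).
(e)–(f): forbidden (parity, ΔL, ΔJ).
Allowed pairs: 0 of 15.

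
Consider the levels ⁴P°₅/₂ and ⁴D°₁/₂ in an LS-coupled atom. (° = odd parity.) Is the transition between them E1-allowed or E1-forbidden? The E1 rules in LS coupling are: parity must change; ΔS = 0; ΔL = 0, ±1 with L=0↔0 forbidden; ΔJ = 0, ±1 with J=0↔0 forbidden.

Reading off the term symbols: S 3/2→3/2, L 1→2, J 5/2→1/2, parity odd→odd.
ΔL = 0, ±1 (not L=0↔0): L: 1 → 2, ΔL = +1 — ✓.
ΔS = 0: S: 3/2 → 3/2 — ✓.
ΔJ = 0, ±1 (not J=0↔0): J: 5/2 → 1/2, ΔJ = -2 — ✗.
Parity must change: odd → odd — ✗.
Rule(s) violated: parity, ΔJ.

forbidden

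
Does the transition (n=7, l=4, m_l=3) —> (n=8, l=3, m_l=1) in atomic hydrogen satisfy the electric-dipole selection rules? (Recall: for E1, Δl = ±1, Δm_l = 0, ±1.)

forbidden

Initial l = 4, final l = 3, so Δl = -1. E1 requires Δl = ±1: satisfied.
m_l: 3 → 1 (Δm_l = -2). |Δm_l| ≤ 1 violated.
The transition is electric-dipole forbidden.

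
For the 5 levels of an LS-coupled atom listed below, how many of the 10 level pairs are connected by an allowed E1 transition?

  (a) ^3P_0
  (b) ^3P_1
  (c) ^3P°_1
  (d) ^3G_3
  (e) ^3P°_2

3

(a)–(b): forbidden (parity).
(a)–(c): allowed.
(a)–(d): forbidden (parity, ΔL, ΔJ).
(a)–(e): forbidden (ΔJ).
(b)–(c): allowed.
(b)–(d): forbidden (parity, ΔL, ΔJ).
(b)–(e): allowed.
(c)–(d): forbidden (ΔL, ΔJ).
(c)–(e): forbidden (parity).
(d)–(e): forbidden (ΔL).
Allowed pairs: 3 of 10.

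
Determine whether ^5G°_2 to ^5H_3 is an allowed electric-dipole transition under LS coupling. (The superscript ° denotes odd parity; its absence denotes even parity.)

allowed

ΔS = 0: S: 2 → 2 — ok.
ΔL = 0, ±1 (not L=0↔0): L: 4 → 5, ΔL = +1 — ok.
ΔJ = 0, ±1 (not J=0↔0): J: 2 → 3, ΔJ = +1 — ok.
Parity must change: odd → even — ok.
All four E1 rules are satisfied.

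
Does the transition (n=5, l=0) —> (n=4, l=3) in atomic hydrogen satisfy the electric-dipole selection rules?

Δl = 3 − 0 = +3; the E1 rule Δl = ±1 is fails.
The transition is electric-dipole forbidden.

forbidden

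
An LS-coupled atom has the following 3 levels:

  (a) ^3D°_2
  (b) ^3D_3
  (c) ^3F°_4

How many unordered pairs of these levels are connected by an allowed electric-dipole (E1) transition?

2

(a)–(b): allowed.
(a)–(c): forbidden (parity, ΔJ).
(b)–(c): allowed.
Allowed pairs: 2 of 3.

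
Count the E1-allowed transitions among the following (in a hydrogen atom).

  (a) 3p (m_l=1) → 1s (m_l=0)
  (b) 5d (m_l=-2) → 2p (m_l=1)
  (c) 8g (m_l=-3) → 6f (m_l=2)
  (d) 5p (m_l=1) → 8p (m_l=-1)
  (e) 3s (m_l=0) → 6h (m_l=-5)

(a) allowed
(b) forbidden — Δm_l = +3 (E1 requires Δm_l = 0, ±1)
(c) forbidden — Δm_l = +5 (E1 requires Δm_l = 0, ±1)
(d) forbidden — Δl = +0 (E1 requires Δl = ±1); Δm_l = -2 (E1 requires Δm_l = 0, ±1)
(e) forbidden — Δl = +5 (E1 requires Δl = ±1); Δm_l = -5 (E1 requires Δm_l = 0, ±1)
Total allowed: 1 of 5.

1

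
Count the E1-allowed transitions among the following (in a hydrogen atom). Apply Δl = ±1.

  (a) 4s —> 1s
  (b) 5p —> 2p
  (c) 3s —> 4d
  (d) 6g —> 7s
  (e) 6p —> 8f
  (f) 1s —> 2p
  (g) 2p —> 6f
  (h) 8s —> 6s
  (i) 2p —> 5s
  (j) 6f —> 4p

(a) forbidden — Δl = +0 (E1 requires Δl = ±1)
(b) forbidden — Δl = +0 (E1 requires Δl = ±1)
(c) forbidden — Δl = +2 (E1 requires Δl = ±1)
(d) forbidden — Δl = -4 (E1 requires Δl = ±1)
(e) forbidden — Δl = +2 (E1 requires Δl = ±1)
(f) allowed
(g) forbidden — Δl = +2 (E1 requires Δl = ±1)
(h) forbidden — Δl = +0 (E1 requires Δl = ±1)
(i) allowed
(j) forbidden — Δl = -2 (E1 requires Δl = ±1)
Total allowed: 2 of 10.

2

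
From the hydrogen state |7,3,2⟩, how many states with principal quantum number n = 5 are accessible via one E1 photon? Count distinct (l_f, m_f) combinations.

E1 requires Δl = ±1, so l_f ∈ {2, 4}; with 0 ≤ l_f ≤ n_f−1 = 4, the allowed l_f values are {2, 4}.
For l_f = 2: m_f ∈ {m_i−1, m_i, m_i+1} ∩ [−2, 2] = {1, 2} → 2 states.
For l_f = 4: m_f ∈ {m_i−1, m_i, m_i+1} ∩ [−4, 4] = {1, 2, 3} → 3 states.
Total: 5.

5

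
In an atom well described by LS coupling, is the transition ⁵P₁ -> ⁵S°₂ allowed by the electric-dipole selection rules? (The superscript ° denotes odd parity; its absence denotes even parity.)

Parity must change: even → odd — satisfied.
ΔS = 0: S: 2 → 2 — satisfied.
ΔL = 0, ±1 (not L=0↔0): L: 1 → 0, ΔL = -1 — satisfied.
ΔJ = 0, ±1 (not J=0↔0): J: 1 → 2, ΔJ = +1 — satisfied.
All four E1 rules are satisfied.

allowed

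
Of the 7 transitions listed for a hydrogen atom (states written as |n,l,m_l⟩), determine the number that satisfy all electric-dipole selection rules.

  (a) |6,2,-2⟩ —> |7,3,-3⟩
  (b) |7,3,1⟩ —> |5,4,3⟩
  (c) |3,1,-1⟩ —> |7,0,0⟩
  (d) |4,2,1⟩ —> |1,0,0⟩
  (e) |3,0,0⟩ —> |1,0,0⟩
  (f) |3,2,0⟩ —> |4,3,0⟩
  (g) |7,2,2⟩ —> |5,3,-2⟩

3

(a) allowed
(b) forbidden — Δm_l = +2 (E1 requires Δm_l = 0, ±1)
(c) allowed
(d) forbidden — Δl = -2 (E1 requires Δl = ±1)
(e) forbidden — Δl = +0 (E1 requires Δl = ±1)
(f) allowed
(g) forbidden — Δm_l = -4 (E1 requires Δm_l = 0, ±1)
Total allowed: 3 of 7.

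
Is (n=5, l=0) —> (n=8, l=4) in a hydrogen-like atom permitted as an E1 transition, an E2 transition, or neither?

neither

Δl = 4 − 0 = +4; l_i + l_f = 4.
E1 (Δl = ±1): not satisfied.
E2 (Δl = 0,±2, l_i+l_f ≥ 2): not satisfied.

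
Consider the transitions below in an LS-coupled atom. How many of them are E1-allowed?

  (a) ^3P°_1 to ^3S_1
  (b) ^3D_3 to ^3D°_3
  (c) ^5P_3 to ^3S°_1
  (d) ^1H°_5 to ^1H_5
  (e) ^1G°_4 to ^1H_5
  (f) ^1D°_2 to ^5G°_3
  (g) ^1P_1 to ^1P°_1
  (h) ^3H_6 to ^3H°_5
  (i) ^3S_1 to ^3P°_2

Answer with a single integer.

7

(a) allowed
(b) allowed
(c) forbidden (ΔS, ΔJ fail)
(d) allowed
(e) allowed
(f) forbidden (parity, ΔS, ΔL fail)
(g) allowed
(h) allowed
(i) allowed
Total allowed: 7 of 9.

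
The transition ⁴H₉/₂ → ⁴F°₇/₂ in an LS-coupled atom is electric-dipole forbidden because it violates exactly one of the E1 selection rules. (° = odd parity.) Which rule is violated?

Reading off the term symbols: S 3/2→3/2, L 5→3, J 9/2→7/2, parity even→odd.
Parity must change: even → odd — satisfied.
ΔS = 0: S: 3/2 → 3/2 — satisfied.
ΔL = 0, ±1 (not L=0↔0): L: 5 → 3, ΔL = -2 — violated.
ΔJ = 0, ±1 (not J=0↔0): J: 9/2 → 7/2, ΔJ = -1 — satisfied.

the ΔL = 0, ±1 rule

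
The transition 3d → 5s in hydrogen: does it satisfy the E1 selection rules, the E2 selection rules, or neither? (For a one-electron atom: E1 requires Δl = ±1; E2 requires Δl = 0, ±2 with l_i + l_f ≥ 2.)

Δl = 0 − 2 = -2; l_i + l_f = 2.
E1 (Δl = ±1): not satisfied.
E2 (Δl = 0,±2, l_i+l_f ≥ 2): satisfied.

E2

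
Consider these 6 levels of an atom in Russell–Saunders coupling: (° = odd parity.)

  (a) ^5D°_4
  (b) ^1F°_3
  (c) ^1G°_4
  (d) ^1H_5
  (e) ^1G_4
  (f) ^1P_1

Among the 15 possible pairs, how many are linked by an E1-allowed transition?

3

(a)–(b): forbidden (parity, ΔS).
(a)–(c): forbidden (parity, ΔS, ΔL).
(a)–(d): forbidden (ΔS, ΔL).
(a)–(e): forbidden (ΔS, ΔL).
(a)–(f): forbidden (ΔS, ΔJ).
(b)–(c): forbidden (parity).
(b)–(d): forbidden (ΔL, ΔJ).
(b)–(e): allowed.
(b)–(f): forbidden (ΔL, ΔJ).
(c)–(d): allowed.
(c)–(e): allowed.
(c)–(f): forbidden (ΔL, ΔJ).
(d)–(e): forbidden (parity).
(d)–(f): forbidden (parity, ΔL, ΔJ).
(e)–(f): forbidden (parity, ΔL, ΔJ).
Allowed pairs: 3 of 15.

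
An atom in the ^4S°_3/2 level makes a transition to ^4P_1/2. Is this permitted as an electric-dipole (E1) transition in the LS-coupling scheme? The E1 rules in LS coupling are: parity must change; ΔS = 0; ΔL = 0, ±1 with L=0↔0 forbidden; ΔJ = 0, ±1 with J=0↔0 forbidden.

allowed

Parity must change: odd → even — passes.
ΔS = 0: S: 3/2 → 3/2 — passes.
ΔL = 0, ±1 (not L=0↔0): L: 0 → 1, ΔL = +1 — passes.
ΔJ = 0, ±1 (not J=0↔0): J: 3/2 → 1/2, ΔJ = -1 — passes.
All four E1 rules are satisfied.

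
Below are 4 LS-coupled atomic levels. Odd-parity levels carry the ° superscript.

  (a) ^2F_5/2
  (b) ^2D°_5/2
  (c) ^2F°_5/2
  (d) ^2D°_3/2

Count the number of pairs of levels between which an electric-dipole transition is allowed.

(a)–(b): allowed.
(a)–(c): allowed.
(a)–(d): allowed.
(b)–(c): forbidden (parity).
(b)–(d): forbidden (parity).
(c)–(d): forbidden (parity).
Allowed pairs: 3 of 6.

3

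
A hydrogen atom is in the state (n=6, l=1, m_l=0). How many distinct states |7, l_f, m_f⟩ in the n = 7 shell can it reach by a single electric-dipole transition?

E1 requires Δl = ±1, so l_f ∈ {0, 2}; with 0 ≤ l_f ≤ n_f−1 = 6, the allowed l_f values are {0, 2}.
For l_f = 0: m_f ∈ {m_i−1, m_i, m_i+1} ∩ [−0, 0] = {0} → 1 state.
For l_f = 2: m_f ∈ {m_i−1, m_i, m_i+1} ∩ [−2, 2] = {-1, 0, 1} → 3 states.
Total: 4.

4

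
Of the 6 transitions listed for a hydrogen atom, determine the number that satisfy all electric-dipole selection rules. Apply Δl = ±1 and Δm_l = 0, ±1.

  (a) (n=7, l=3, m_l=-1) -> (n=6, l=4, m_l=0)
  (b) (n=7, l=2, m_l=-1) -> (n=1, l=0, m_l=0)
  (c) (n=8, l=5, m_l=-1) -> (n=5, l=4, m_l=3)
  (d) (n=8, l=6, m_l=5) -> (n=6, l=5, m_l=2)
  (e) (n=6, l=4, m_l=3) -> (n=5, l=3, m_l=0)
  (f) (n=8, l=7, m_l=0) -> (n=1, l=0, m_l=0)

(a) allowed
(b) forbidden — Δl = -2 (E1 requires Δl = ±1)
(c) forbidden — Δm_l = +4 (E1 requires Δm_l = 0, ±1)
(d) forbidden — Δm_l = -3 (E1 requires Δm_l = 0, ±1)
(e) forbidden — Δm_l = -3 (E1 requires Δm_l = 0, ±1)
(f) forbidden — Δl = -7 (E1 requires Δl = ±1)
Total allowed: 1 of 6.

1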